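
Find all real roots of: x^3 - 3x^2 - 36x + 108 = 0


Let p(x) = x^3 - 3x^2 - 36x + 108. By the rational root theorem (leading coefficient 1), any rational root is an integer divisor of 108: try ±1, ±2, ... in turn.
Test x = 1: value = 70 ≠ 0.
Test x = -1: value = 140 ≠ 0.
Test x = 2: value = 32 ≠ 0.
Test x = -2: value = 160 ≠ 0.
Test x = 3: value = 0 ✓, so (x - 3) is a factor.
Synthetic division by (x - 3): bring down 1; 1(3) - 3 = 0; 0(3) - 36 = -36; (-36)(3) + 108 = 0 → quotient x^2 - 36, remainder 0.
Solve the quadratic x^2 - 36 = 0: discriminant = 0^2 - 4(1)(-36) = 0 + 144 = 144.
sqrt(144) = 12, so x = (0 ± 12)/2: x = 6 or x = -6.

x = -6, x = 3, x = 6


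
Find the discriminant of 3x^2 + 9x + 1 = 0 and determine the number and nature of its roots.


For ax^2 + bx + c = 0, discriminant D = b^2 - 4ac
Here a = 3, b = 9, c = 1
D = (9)^2 - 4(3)(1) = 81 - 12 = 69

D = 69 > 0 but not a perfect square
The equation has 2 distinct real irrational roots.

Discriminant = 69, 2 distinct real irrational roots


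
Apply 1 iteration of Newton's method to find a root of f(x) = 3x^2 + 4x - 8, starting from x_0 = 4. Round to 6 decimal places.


Newton's method: x_(n+1) = x_n - f(x_n)/f'(x_n)
f(x) = 3x^2 + 4x - 8
f'(x) = 6x + 4

Iteration 1:
  f(4.000000) = 56.000000
  f'(4.000000) = 28.000000
  x_1 = 4.000000 - (56.000000)/(28.000000) = 2.000000

x_1 = 2.000000


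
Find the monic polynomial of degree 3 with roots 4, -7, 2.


A monic polynomial with roots 4, -7, 2 is:
p(x) = (x - 4)(x + 7)(x - 2)
After multiplying by (x - 4): x - 4
After multiplying by (x + 7): x^2 + 3x - 28
After multiplying by (x - 2): x^3 + x^2 - 34x + 56

x^3 + x^2 - 34x + 56


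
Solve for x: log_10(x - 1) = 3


Convert to exponential form: x - 1 = 10^3 = 1000
x = 1000 + 1 = 1001
Check: log_10(1001 - 1) = log_10(1000) = log_10(1000) = 3 ✓

x = 1001


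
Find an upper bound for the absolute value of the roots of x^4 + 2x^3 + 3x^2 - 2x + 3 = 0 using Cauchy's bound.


Cauchy's bound: all roots r satisfy |r| <= 1 + max(|a_i/a_n|) for i = 0,...,n-1
where a_n is the leading coefficient.

Coefficients: [1, 2, 3, -2, 3]
Leading coefficient a_n = 1
Ratios |a_i/a_n|: 2, 3, 2, 3
Maximum ratio: 3
Cauchy's bound: |r| <= 1 + 3 = 4

Upper bound = 4


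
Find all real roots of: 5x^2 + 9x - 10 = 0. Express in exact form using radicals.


Using the quadratic formula: x = (-b ± sqrt(b^2 - 4ac)) / (2a)
Here a = 5, b = 9, c = -10
Discriminant = b^2 - 4ac = 9^2 - 4(5)(-10) = 81 + 200 = 281
Since discriminant = 281 > 0, there are two real roots.
x = (-9 ± sqrt(281)) / 10
Numerically: x ≈ 0.7763 or x ≈ -2.5763

x = (-9 + sqrt(281)) / 10 or x = (-9 - sqrt(281)) / 10


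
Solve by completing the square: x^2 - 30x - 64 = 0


Start: x^2 - 30x - 64 = 0
Move constant: x^2 - 30x = 64
Half of -30 is -15, squared is 225
Add 225 to both sides: x^2 - 30x + 225 = 289
(x - 15)^2 = 289
x - 15 = ±17
x = 15 + 17 = 32 or x = 15 - 17 = -2

x = -2, x = 32


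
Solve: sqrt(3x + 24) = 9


Square both sides: 3x + 24 = 9^2 = 81
3x = 81 - 24 = 57
x = 19
Check: sqrt(3*19 + 24) = sqrt(81) = 9 ✓

x = 19


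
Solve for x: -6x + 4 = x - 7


Starting with: -6x + 4 = x - 7
Move all x terms to left: (-6 - 1)x = -7 - 4
Simplify: -7x = -11
Divide both sides by -7: x = 11/7

x = 11/7


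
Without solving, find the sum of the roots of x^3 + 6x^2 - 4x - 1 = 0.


By Vieta's formulas for x^3 + bx^2 + cx + d = 0:
  r1 + r2 + r3 = -b/a = -6
  r1*r2 + r1*r3 + r2*r3 = c/a = -4
  r1*r2*r3 = -d/a = 1


Sum = -6


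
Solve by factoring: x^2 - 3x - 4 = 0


We need two numbers that multiply to -4 and add to -3.
Those numbers are -4 and 1 (since (-4) * 1 = -4 and (-4) + 1 = -3).
So x^2 - 3x - 4 = (x - 4)(x + 1) = 0
Setting each factor to zero: x = 4 or x = -1

x = -1, x = 4


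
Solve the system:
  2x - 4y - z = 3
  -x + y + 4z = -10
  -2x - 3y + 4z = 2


Using Cramer's rule. Expand each determinant along the first row.
D  = 2*[1*4 - 4*(-3)] - (-4)*[(-1)*4 - 4*(-2)] + (-1)*[(-1)*(-3) - 1*(-2)]
  = 2*(16) - (-4)*(4) + (-1)*(5) = 43
Dx = 3*[1*4 - 4*(-3)] - (-4)*[(-10)*4 - 4*2] + (-1)*[(-10)*(-3) - 1*2]
  = 3*(16) - (-4)*(-48) + (-1)*(28) = -172
Dy = 2*[(-10)*4 - 4*2] - 3*[(-1)*4 - 4*(-2)] + (-1)*[(-1)*2 - (-10)*(-2)]
  = 2*(-48) - 3*(4) + (-1)*(-22) = -86
Dz = 2*[1*2 - (-10)*(-3)] - (-4)*[(-1)*2 - (-10)*(-2)] + 3*[(-1)*(-3) - 1*(-2)]
  = 2*(-28) - (-4)*(-22) + 3*(5) = -129
x = Dx/D = -172/43 = -4, y = Dy/D = -86/43 = -2, z = Dz/D = -129/43 = -3
Check eq1: (2)(-4) + (-4)(-2) + (-1)(-3) = 3 = 3 ✓
Check eq2: (-1)(-4) + (1)(-2) + (4)(-3) = -10 = -10 ✓
Check eq3: (-2)(-4) + (-3)(-2) + (4)(-3) = 2 = 2 ✓

x = -4, y = -2, z = -3


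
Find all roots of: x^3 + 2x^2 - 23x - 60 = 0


Let p(x) = x^3 + 2x^2 - 23x - 60. By the rational root theorem (leading coefficient 1), any rational root is an integer divisor of 60: try ±1, ±2, ... in turn.
Test x = 1: value = -80 ≠ 0.
Test x = -1: value = -36 ≠ 0.
Test x = 2: value = -90 ≠ 0.
Test x = -2: value = -14 ≠ 0.
Test x = 3: value = -84 ≠ 0.
Test x = -3: value = 0 ✓, so (x + 3) is a factor.
Synthetic division by (x + 3): bring down 1; 1(-3) + 2 = -1; (-1)(-3) - 23 = -20; (-20)(-3) - 60 = 0 → quotient x^2 - x - 20, remainder 0.
Solve the quadratic x^2 - x - 20 = 0: discriminant = (-1)^2 - 4(1)(-20) = 1 + 80 = 81.
sqrt(81) = 9, so x = (1 ± 9)/2: x = 5 or x = -4.
Collecting all roots found:

x = -4, x = -3, x = 5


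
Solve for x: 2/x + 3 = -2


Subtract 3 from both sides: 2/x = -5
Multiply both sides by x: 2 = -5 * x
Divide by -5: x = -2/5

x = -2/5


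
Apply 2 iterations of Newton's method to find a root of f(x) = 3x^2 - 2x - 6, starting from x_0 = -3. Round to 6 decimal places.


Newton's method: x_(n+1) = x_n - f(x_n)/f'(x_n)
f(x) = 3x^2 - 2x - 6
f'(x) = 6x - 2

Iteration 1:
  f(-3.000000) = 27.000000
  f'(-3.000000) = -20.000000
  x_1 = -3.000000 - (27.000000)/(-20.000000) = -1.650000

Iteration 2:
  f(-1.650000) = 5.467500
  f'(-1.650000) = -11.900000
  x_2 = -1.650000 - (5.467500)/(-11.900000) = -1.190546

x_2 = -1.190546


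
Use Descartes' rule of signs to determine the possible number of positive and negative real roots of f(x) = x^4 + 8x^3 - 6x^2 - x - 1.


Descartes' rule of signs:

For positive roots, count sign changes in f(x) = x^4 + 8x^3 - 6x^2 - x - 1:
Signs of coefficients: +, +, -, -, -
Number of sign changes: 1
Possible positive real roots: 1

For negative roots, examine f(-x) = x^4 - 8x^3 - 6x^2 + x - 1:
Signs of coefficients: +, -, -, +, -
Number of sign changes: 3
Possible negative real roots: 3, 1

Positive roots: 1; Negative roots: 3 or 1


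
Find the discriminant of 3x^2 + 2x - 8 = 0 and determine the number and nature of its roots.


For ax^2 + bx + c = 0, discriminant D = b^2 - 4ac
Here a = 3, b = 2, c = -8
D = (2)^2 - 4(3)(-8) = 4 + 96 = 100

D = 100 > 0 and is a perfect square (sqrt = 10)
The equation has 2 distinct real rational roots.

Discriminant = 100, 2 distinct real rational roots


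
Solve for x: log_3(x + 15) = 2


Convert to exponential form: x + 15 = 3^2 = 9
x = 9 - 15 = -6
Check: log_3(-6 + 15) = log_3(9) = log_3(9) = 2 ✓

x = -6


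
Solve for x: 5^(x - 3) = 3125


Express both sides with the same base.
3125 = 5^5
Since the bases match, equate exponents: x - 3 = 5
So x = 5 - (-3) = 8

x = 8


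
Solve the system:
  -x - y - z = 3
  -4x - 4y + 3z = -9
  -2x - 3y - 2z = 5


Using Cramer's rule. Expand each determinant along the first row.
D  = (-1)*[(-4)*(-2) - 3*(-3)] - (-1)*[(-4)*(-2) - 3*(-2)] + (-1)*[(-4)*(-3) - (-4)*(-2)]
  = (-1)*(17) - (-1)*(14) + (-1)*(4) = -7
Dx = 3*[(-4)*(-2) - 3*(-3)] - (-1)*[(-9)*(-2) - 3*5] + (-1)*[(-9)*(-3) - (-4)*5]
  = 3*(17) - (-1)*(3) + (-1)*(47) = 7
Dy = (-1)*[(-9)*(-2) - 3*5] - 3*[(-4)*(-2) - 3*(-2)] + (-1)*[(-4)*5 - (-9)*(-2)]
  = (-1)*(3) - 3*(14) + (-1)*(-38) = -7
Dz = (-1)*[(-4)*5 - (-9)*(-3)] - (-1)*[(-4)*5 - (-9)*(-2)] + 3*[(-4)*(-3) - (-4)*(-2)]
  = (-1)*(-47) - (-1)*(-38) + 3*(4) = 21
x = Dx/D = 7/-7 = -1, y = Dy/D = -7/-7 = 1, z = Dz/D = 21/-7 = -3
Check eq1: (-1)(-1) + (-1)(1) + (-1)(-3) = 3 = 3 ✓
Check eq2: (-4)(-1) + (-4)(1) + (3)(-3) = -9 = -9 ✓
Check eq3: (-2)(-1) + (-3)(1) + (-2)(-3) = 5 = 5 ✓

x = -1, y = 1, z = -3


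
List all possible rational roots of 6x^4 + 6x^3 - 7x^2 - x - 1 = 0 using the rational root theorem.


Rational root theorem: possible roots are ±p/q where:
  p divides the constant term (-1): p ∈ {1}
  q divides the leading coefficient (6): q ∈ {1, 2, 3, 6}

All possible rational roots: -1, -1/2, -1/3, -1/6, 1/6, 1/3, 1/2, 1

-1, -1/2, -1/3, -1/6, 1/6, 1/3, 1/2, 1


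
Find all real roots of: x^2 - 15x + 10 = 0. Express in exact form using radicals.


Using the quadratic formula: x = (-b ± sqrt(b^2 - 4ac)) / (2a)
Here a = 1, b = -15, c = 10
Discriminant = b^2 - 4ac = (-15)^2 - 4(1)(10) = 225 - 40 = 185
Since discriminant = 185 > 0, there are two real roots.
x = (15 ± sqrt(185)) / 2
Numerically: x ≈ 14.3007 or x ≈ 0.6993

x = (15 + sqrt(185)) / 2 or x = (15 - sqrt(185)) / 2


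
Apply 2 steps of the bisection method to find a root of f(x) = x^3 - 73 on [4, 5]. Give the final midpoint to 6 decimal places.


f(x) = x^3 - 73
f(4) = -9 < 0
f(5) = 52 > 0

Step 1: midpoint = (4.000000 + 5.000000)/2 = 4.500000
  f(4.500000) = 18.125000
  f(mid) > 0, so root is in [4.000000, 4.500000]

Step 2: midpoint = (4.000000 + 4.500000)/2 = 4.250000
  f(4.250000) = 3.765625
  f(mid) > 0, so root is in [4.000000, 4.250000]

midpoint = 4.250000


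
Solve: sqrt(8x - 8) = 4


Square both sides: 8x - 8 = 4^2 = 16
8x = 16 + 8 = 24
x = 3
Check: sqrt(8*3 - 8) = sqrt(16) = 4 ✓

x = 3


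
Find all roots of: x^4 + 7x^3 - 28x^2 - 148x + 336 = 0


Let p(x) = x^4 + 7x^3 - 28x^2 - 148x + 336. By the rational root theorem (leading coefficient 1), any rational root is an integer divisor of 336: try ±1, ±2, ... in turn.
Test x = 1: value = 168 ≠ 0.
Test x = -1: value = 450 ≠ 0.
Test x = 2: value = 0 ✓, so (x - 2) is a factor.
Synthetic division by (x - 2): bring down 1; 1(2) + 7 = 9; 9(2) - 28 = -10; (-10)(2) - 148 = -168; (-168)(2) + 336 = 0 → quotient x^3 + 9x^2 - 10x - 168, remainder 0.
Continue with the quotient x^3 + 9x^2 - 10x - 168 (candidates must divide 168; re-test x = 2 first in case it repeats).
Test x = 2: value = -144 ≠ 0.
Test x = -2: value = -120 ≠ 0.
Test x = 3: value = -90 ≠ 0.
Test x = -3: value = -84 ≠ 0.
Test x = 4: value = 0 ✓, so (x - 4) is a factor.
Synthetic division by (x - 4): bring down 1; 1(4) + 9 = 13; 13(4) - 10 = 42; 42(4) - 168 = 0 → quotient x^2 + 13x + 42, remainder 0.
Solve the quadratic x^2 + 13x + 42 = 0: discriminant = 13^2 - 4(1)(42) = 169 - 168 = 1.
sqrt(1) = 1, so x = (-13 ± 1)/2: x = -6 or x = -7.
Collecting all roots found:

x = -7, x = -6, x = 2, x = 4


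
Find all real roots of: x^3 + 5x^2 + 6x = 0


The constant term is 0, so x = 0 is a root. Factor out x:
  x(x^2 + 5x + 6) = 0
Solve the quadratic x^2 + 5x + 6 = 0: discriminant = 5^2 - 4(1)(6) = 25 - 24 = 1.
sqrt(1) = 1, so x = (-5 ± 1)/2: x = -2 or x = -3.

x = -3, x = -2, x = 0


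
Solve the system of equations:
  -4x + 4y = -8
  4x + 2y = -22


Using Cramer's rule:
Determinant D = (-4)(2) - (4)(4) = -8 - 16 = -24
Dx = (-8)(2) - (-22)(4) = -16 + 88 = 72
Dy = (-4)(-22) - (4)(-8) = 88 + 32 = 120
x = Dx/D = 72/-24 = -3
y = Dy/D = 120/-24 = -5

x = -3, y = -5


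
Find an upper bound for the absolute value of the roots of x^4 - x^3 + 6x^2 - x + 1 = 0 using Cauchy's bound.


Cauchy's bound: all roots r satisfy |r| <= 1 + max(|a_i/a_n|) for i = 0,...,n-1
where a_n is the leading coefficient.

Coefficients: [1, -1, 6, -1, 1]
Leading coefficient a_n = 1
Ratios |a_i/a_n|: 1, 6, 1, 1
Maximum ratio: 6
Cauchy's bound: |r| <= 1 + 6 = 7

Upper bound = 7


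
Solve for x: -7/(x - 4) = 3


Multiply both sides by (x - 4): -7 = 3(x - 4)
Distribute: -7 = 3x - 12
3x = -7 + 12 = 5
x = 5/3

x = 5/3


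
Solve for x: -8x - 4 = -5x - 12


Starting with: -8x - 4 = -5x - 12
Move all x terms to left: (-8 + 5)x = -12 + 4
Simplify: -3x = -8
Divide both sides by -3: x = 8/3

x = 8/3


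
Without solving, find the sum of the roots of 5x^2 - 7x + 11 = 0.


By Vieta's formulas for ax^2 + bx + c = 0:
  Sum of roots = -b/a
  Product of roots = c/a

Here a = 5, b = -7, c = 11
Sum = -(-7)/5 = 7/5
Product = 11/5 = 11/5

Sum = 7/5


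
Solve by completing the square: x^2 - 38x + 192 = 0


Start: x^2 - 38x + 192 = 0
Move constant: x^2 - 38x = -192
Half of -38 is -19, squared is 361
Add 361 to both sides: x^2 - 38x + 361 = 169
(x - 19)^2 = 169
x - 19 = ±13
x = 19 + 13 = 32 or x = 19 - 13 = 6

x = 6, x = 32


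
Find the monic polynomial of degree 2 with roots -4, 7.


A monic polynomial with roots -4, 7 is:
p(x) = (x + 4)(x - 7)
After multiplying by (x + 4): x + 4
After multiplying by (x - 7): x^2 - 3x - 28

x^2 - 3x - 28


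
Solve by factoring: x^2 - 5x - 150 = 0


We need two numbers that multiply to -150 and add to -5.
Those numbers are 10 and -15 (since 10 * (-15) = -150 and 10 + (-15) = -5).
So x^2 - 5x - 150 = (x + 10)(x - 15) = 0
Setting each factor to zero: x = -10 or x = 15

x = -10, x = 15


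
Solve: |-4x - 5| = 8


An absolute value equation |expr| = 8 gives two cases:
Case 1: -4x - 5 = 8
  -4x = 13, so x = -13/4
Case 2: -4x - 5 = -8
  -4x = -3, so x = 3/4

x = -13/4, x = 3/4


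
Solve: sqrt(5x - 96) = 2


Square both sides: 5x - 96 = 2^2 = 4
5x = 4 + 96 = 100
x = 20
Check: sqrt(5*20 - 96) = sqrt(4) = 2 ✓

x = 20


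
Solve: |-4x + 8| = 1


An absolute value equation |expr| = 1 gives two cases:
Case 1: -4x + 8 = 1
  -4x = -7, so x = 7/4
Case 2: -4x + 8 = -1
  -4x = -9, so x = 9/4

x = 7/4, x = 9/4


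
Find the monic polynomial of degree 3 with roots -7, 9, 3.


A monic polynomial with roots -7, 9, 3 is:
p(x) = (x + 7)(x - 9)(x - 3)
After multiplying by (x + 7): x + 7
After multiplying by (x - 9): x^2 - 2x - 63
After multiplying by (x - 3): x^3 - 5x^2 - 57x + 189

x^3 - 5x^2 - 57x + 189


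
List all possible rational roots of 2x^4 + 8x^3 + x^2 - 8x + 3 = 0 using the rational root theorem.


Rational root theorem: possible roots are ±p/q where:
  p divides the constant term (3): p ∈ {1, 3}
  q divides the leading coefficient (2): q ∈ {1, 2}

All possible rational roots: -3, -3/2, -1, -1/2, 1/2, 1, 3/2, 3

-3, -3/2, -1, -1/2, 1/2, 1, 3/2, 3


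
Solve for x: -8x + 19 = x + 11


Starting with: -8x + 19 = x + 11
Move all x terms to left: (-8 - 1)x = 11 - 19
Simplify: -9x = -8
Divide both sides by -9: x = 8/9

x = 8/9


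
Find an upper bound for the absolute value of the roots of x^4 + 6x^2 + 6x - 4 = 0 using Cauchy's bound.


Cauchy's bound: all roots r satisfy |r| <= 1 + max(|a_i/a_n|) for i = 0,...,n-1
where a_n is the leading coefficient.

Coefficients: [1, 0, 6, 6, -4]
Leading coefficient a_n = 1
Ratios |a_i/a_n|: 0, 6, 6, 4
Maximum ratio: 6
Cauchy's bound: |r| <= 1 + 6 = 7

Upper bound = 7


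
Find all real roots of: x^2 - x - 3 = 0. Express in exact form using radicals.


Using the quadratic formula: x = (-b ± sqrt(b^2 - 4ac)) / (2a)
Here a = 1, b = -1, c = -3
Discriminant = b^2 - 4ac = (-1)^2 - 4(1)(-3) = 1 + 12 = 13
Since discriminant = 13 > 0, there are two real roots.
x = (1 ± sqrt(13)) / 2
Numerically: x ≈ 2.3028 or x ≈ -1.3028

x = (1 + sqrt(13)) / 2 or x = (1 - sqrt(13)) / 2


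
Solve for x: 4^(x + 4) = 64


Express both sides with the same base.
64 = 4^3
Since the bases match, equate exponents: x + 4 = 3
So x = 3 - (4) = -1

x = -1


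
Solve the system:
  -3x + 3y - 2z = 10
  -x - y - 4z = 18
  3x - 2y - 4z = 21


Using Cramer's rule. Expand each determinant along the first row.
D  = (-3)*[(-1)*(-4) - (-4)*(-2)] - 3*[(-1)*(-4) - (-4)*3] + (-2)*[(-1)*(-2) - (-1)*3]
  = (-3)*(-4) - 3*(16) + (-2)*(5) = -46
Dx = 10*[(-1)*(-4) - (-4)*(-2)] - 3*[18*(-4) - (-4)*21] + (-2)*[18*(-2) - (-1)*21]
  = 10*(-4) - 3*(12) + (-2)*(-15) = -46
Dy = (-3)*[18*(-4) - (-4)*21] - 10*[(-1)*(-4) - (-4)*3] + (-2)*[(-1)*21 - 18*3]
  = (-3)*(12) - 10*(16) + (-2)*(-75) = -46
Dz = (-3)*[(-1)*21 - 18*(-2)] - 3*[(-1)*21 - 18*3] + 10*[(-1)*(-2) - (-1)*3]
  = (-3)*(15) - 3*(-75) + 10*(5) = 230
x = Dx/D = -46/-46 = 1, y = Dy/D = -46/-46 = 1, z = Dz/D = 230/-46 = -5
Check eq1: (-3)(1) + (3)(1) + (-2)(-5) = 10 = 10 ✓
Check eq2: (-1)(1) + (-1)(1) + (-4)(-5) = 18 = 18 ✓
Check eq3: (3)(1) + (-2)(1) + (-4)(-5) = 21 = 21 ✓

x = 1, y = 1, z = -5


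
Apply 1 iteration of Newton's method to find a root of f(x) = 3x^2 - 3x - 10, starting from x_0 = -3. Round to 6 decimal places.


Newton's method: x_(n+1) = x_n - f(x_n)/f'(x_n)
f(x) = 3x^2 - 3x - 10
f'(x) = 6x - 3

Iteration 1:
  f(-3.000000) = 26.000000
  f'(-3.000000) = -21.000000
  x_1 = -3.000000 - (26.000000)/(-21.000000) = -1.761905

x_1 = -1.761905


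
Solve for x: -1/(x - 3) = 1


Multiply both sides by (x - 3): -1 = 1(x - 3)
Distribute: -1 = x - 3
x = -1 + 3 = 2
x = 2

x = 2


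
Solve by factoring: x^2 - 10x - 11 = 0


We need two numbers that multiply to -11 and add to -10.
Those numbers are 1 and -11 (since 1 * (-11) = -11 and 1 + (-11) = -10).
So x^2 - 10x - 11 = (x + 1)(x - 11) = 0
Setting each factor to zero: x = -1 or x = 11

x = -1, x = 11


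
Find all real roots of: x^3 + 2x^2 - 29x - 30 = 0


Let p(x) = x^3 + 2x^2 - 29x - 30. By the rational root theorem (leading coefficient 1), any rational root is an integer divisor of 30: try ±1, ±2, ... in turn.
Test x = 1: value = -56 ≠ 0.
Test x = -1: value = 0 ✓, so (x + 1) is a factor.
Synthetic division by (x + 1): bring down 1; 1(-1) + 2 = 1; 1(-1) - 29 = -30; (-30)(-1) - 30 = 0 → quotient x^2 + x - 30, remainder 0.
Solve the quadratic x^2 + x - 30 = 0: discriminant = 1^2 - 4(1)(-30) = 1 + 120 = 121.
sqrt(121) = 11, so x = (-1 ± 11)/2: x = 5 or x = -6.

x = -6, x = -1, x = 5


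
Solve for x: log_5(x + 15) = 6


Convert to exponential form: x + 15 = 5^6 = 15625
x = 15625 - 15 = 15610
Check: log_5(15610 + 15) = log_5(15625) = log_5(15625) = 6 ✓

x = 15610


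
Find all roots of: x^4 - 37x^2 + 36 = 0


Let p(x) = x^4 - 37x^2 + 36. By the rational root theorem (leading coefficient 1), any rational root is an integer divisor of 36: try ±1, ±2, ... in turn.
Test x = 1: value = 0 ✓, so (x - 1) is a factor.
Synthetic division by (x - 1): bring down 1; 1(1) + 0 = 1; 1(1) - 37 = -36; (-36)(1) + 0 = -36; (-36)(1) + 36 = 0 → quotient x^3 + x^2 - 36x - 36, remainder 0.
Continue with the quotient x^3 + x^2 - 36x - 36 (candidates must divide 36; re-test x = 1 first in case it repeats).
Test x = 1: value = -70 ≠ 0.
Test x = -1: value = 0 ✓, so (x + 1) is a factor.
Synthetic division by (x + 1): bring down 1; 1(-1) + 1 = 0; 0(-1) - 36 = -36; (-36)(-1) - 36 = 0 → quotient x^2 - 36, remainder 0.
Solve the quadratic x^2 - 36 = 0: discriminant = 0^2 - 4(1)(-36) = 0 + 144 = 144.
sqrt(144) = 12, so x = (0 ± 12)/2: x = 6 or x = -6.
Collecting all roots found:

x = -6, x = -1, x = 1, x = 6


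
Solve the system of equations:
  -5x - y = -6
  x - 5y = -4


Using Cramer's rule:
Determinant D = (-5)(-5) - (1)(-1) = 25 + 1 = 26
Dx = (-6)(-5) - (-4)(-1) = 30 - 4 = 26
Dy = (-5)(-4) - (1)(-6) = 20 + 6 = 26
x = Dx/D = 26/26 = 1
y = Dy/D = 26/26 = 1

x = 1, y = 1


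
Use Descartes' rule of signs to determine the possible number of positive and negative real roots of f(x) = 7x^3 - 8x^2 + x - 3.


Descartes' rule of signs:

For positive roots, count sign changes in f(x) = 7x^3 - 8x^2 + x - 3:
Signs of coefficients: +, -, +, -
Number of sign changes: 3
Possible positive real roots: 3, 1

For negative roots, examine f(-x) = -7x^3 - 8x^2 - x - 3:
Signs of coefficients: -, -, -, -
Number of sign changes: 0
Possible negative real roots: 0

Positive roots: 3 or 1; Negative roots: 0


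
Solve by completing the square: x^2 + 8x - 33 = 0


Start: x^2 + 8x - 33 = 0
Move constant: x^2 + 8x = 33
Half of 8 is 4, squared is 16
Add 16 to both sides: x^2 + 8x + 16 = 49
(x + 4)^2 = 49
x + 4 = ±7
x = -4 + 7 = 3 or x = -4 - 7 = -11

x = -11, x = 3


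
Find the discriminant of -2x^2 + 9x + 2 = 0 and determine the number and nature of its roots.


For ax^2 + bx + c = 0, discriminant D = b^2 - 4ac
Here a = -2, b = 9, c = 2
D = (9)^2 - 4(-2)(2) = 81 + 16 = 97

D = 97 > 0 but not a perfect square
The equation has 2 distinct real irrational roots.

Discriminant = 97, 2 distinct real irrational roots


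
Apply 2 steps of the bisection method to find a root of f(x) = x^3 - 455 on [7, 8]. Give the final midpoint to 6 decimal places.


f(x) = x^3 - 455
f(7) = -112 < 0
f(8) = 57 > 0

Step 1: midpoint = (7.000000 + 8.000000)/2 = 7.500000
  f(7.500000) = -33.125000
  f(mid) < 0, so root is in [7.500000, 8.000000]

Step 2: midpoint = (7.500000 + 8.000000)/2 = 7.750000
  f(7.750000) = 10.484375
  f(mid) > 0, so root is in [7.500000, 7.750000]

midpoint = 7.750000


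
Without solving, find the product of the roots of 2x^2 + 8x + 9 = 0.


By Vieta's formulas for ax^2 + bx + c = 0:
  Sum of roots = -b/a
  Product of roots = c/a

Here a = 2, b = 8, c = 9
Sum = -(8)/2 = -4
Product = 9/2 = 9/2

Product = 9/2


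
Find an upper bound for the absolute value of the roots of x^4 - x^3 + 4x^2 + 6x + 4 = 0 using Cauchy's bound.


Cauchy's bound: all roots r satisfy |r| <= 1 + max(|a_i/a_n|) for i = 0,...,n-1
where a_n is the leading coefficient.

Coefficients: [1, -1, 4, 6, 4]
Leading coefficient a_n = 1
Ratios |a_i/a_n|: 1, 4, 6, 4
Maximum ratio: 6
Cauchy's bound: |r| <= 1 + 6 = 7

Upper bound = 7


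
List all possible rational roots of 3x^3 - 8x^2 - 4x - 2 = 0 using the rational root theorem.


Rational root theorem: possible roots are ±p/q where:
  p divides the constant term (-2): p ∈ {1, 2}
  q divides the leading coefficient (3): q ∈ {1, 3}

All possible rational roots: -2, -1, -2/3, -1/3, 1/3, 2/3, 1, 2

-2, -1, -2/3, -1/3, 1/3, 2/3, 1, 2


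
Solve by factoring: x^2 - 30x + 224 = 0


We need two numbers that multiply to 224 and add to -30.
Those numbers are -14 and -16 (since (-14) * (-16) = 224 and (-14) + (-16) = -30).
So x^2 - 30x + 224 = (x - 14)(x - 16) = 0
Setting each factor to zero: x = 14 or x = 16

x = 14, x = 16


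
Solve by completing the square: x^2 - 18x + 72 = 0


Start: x^2 - 18x + 72 = 0
Move constant: x^2 - 18x = -72
Half of -18 is -9, squared is 81
Add 81 to both sides: x^2 - 18x + 81 = 9
(x - 9)^2 = 9
x - 9 = ±3
x = 9 + 3 = 12 or x = 9 - 3 = 6

x = 6, x = 12


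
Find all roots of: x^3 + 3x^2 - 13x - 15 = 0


Let p(x) = x^3 + 3x^2 - 13x - 15. By the rational root theorem (leading coefficient 1), any rational root is an integer divisor of 15: try ±1, ±2, ... in turn.
Test x = 1: value = -24 ≠ 0.
Test x = -1: value = 0 ✓, so (x + 1) is a factor.
Synthetic division by (x + 1): bring down 1; 1(-1) + 3 = 2; 2(-1) - 13 = -15; (-15)(-1) - 15 = 0 → quotient x^2 + 2x - 15, remainder 0.
Solve the quadratic x^2 + 2x - 15 = 0: discriminant = 2^2 - 4(1)(-15) = 4 + 60 = 64.
sqrt(64) = 8, so x = (-2 ± 8)/2: x = 3 or x = -5.
Collecting all roots found:

x = -5, x = -1, x = 3


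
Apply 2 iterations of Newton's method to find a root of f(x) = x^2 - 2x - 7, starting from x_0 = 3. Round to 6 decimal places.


Newton's method: x_(n+1) = x_n - f(x_n)/f'(x_n)
f(x) = x^2 - 2x - 7
f'(x) = 2x - 2

Iteration 1:
  f(3.000000) = -4.000000
  f'(3.000000) = 4.000000
  x_1 = 3.000000 - (-4.000000)/(4.000000) = 4.000000

Iteration 2:
  f(4.000000) = 1.000000
  f'(4.000000) = 6.000000
  x_2 = 4.000000 - (1.000000)/(6.000000) = 3.833333

x_2 = 3.833333


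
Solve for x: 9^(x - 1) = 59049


Express both sides with the same base.
59049 = 9^5
Since the bases match, equate exponents: x - 1 = 5
So x = 5 - (-1) = 6

x = 6


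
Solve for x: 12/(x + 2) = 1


Multiply both sides by (x + 2): 12 = 1(x + 2)
Distribute: 12 = x + 2
x = 12 - 2 = 10
x = 10

x = 10


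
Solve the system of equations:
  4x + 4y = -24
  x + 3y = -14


Using Cramer's rule:
Determinant D = (4)(3) - (1)(4) = 12 - 4 = 8
Dx = (-24)(3) - (-14)(4) = -72 + 56 = -16
Dy = (4)(-14) - (1)(-24) = -56 + 24 = -32
x = Dx/D = -16/8 = -2
y = Dy/D = -32/8 = -4

x = -2, y = -4


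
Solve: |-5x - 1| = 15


An absolute value equation |expr| = 15 gives two cases:
Case 1: -5x - 1 = 15
  -5x = 16, so x = -16/5
Case 2: -5x - 1 = -15
  -5x = -14, so x = 14/5

x = -16/5, x = 14/5


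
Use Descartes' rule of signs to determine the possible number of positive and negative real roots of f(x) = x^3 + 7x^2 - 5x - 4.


Descartes' rule of signs:

For positive roots, count sign changes in f(x) = x^3 + 7x^2 - 5x - 4:
Signs of coefficients: +, +, -, -
Number of sign changes: 1
Possible positive real roots: 1

For negative roots, examine f(-x) = -x^3 + 7x^2 + 5x - 4:
Signs of coefficients: -, +, +, -
Number of sign changes: 2
Possible negative real roots: 2, 0

Positive roots: 1; Negative roots: 2 or 0


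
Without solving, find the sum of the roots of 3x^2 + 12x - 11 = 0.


By Vieta's formulas for ax^2 + bx + c = 0:
  Sum of roots = -b/a
  Product of roots = c/a

Here a = 3, b = 12, c = -11
Sum = -(12)/3 = -4
Product = -11/3 = -11/3

Sum = -4


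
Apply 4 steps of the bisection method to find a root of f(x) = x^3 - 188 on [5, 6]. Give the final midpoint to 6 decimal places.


f(x) = x^3 - 188
f(5) = -63 < 0
f(6) = 28 > 0

Step 1: midpoint = (5.000000 + 6.000000)/2 = 5.500000
  f(5.500000) = -21.625000
  f(mid) < 0, so root is in [5.500000, 6.000000]

Step 2: midpoint = (5.500000 + 6.000000)/2 = 5.750000
  f(5.750000) = 2.109375
  f(mid) > 0, so root is in [5.500000, 5.750000]

Step 3: midpoint = (5.500000 + 5.750000)/2 = 5.625000
  f(5.625000) = -10.021484
  f(mid) < 0, so root is in [5.625000, 5.750000]

Step 4: midpoint = (5.625000 + 5.750000)/2 = 5.687500
  f(5.687500) = -4.022705
  f(mid) < 0, so root is in [5.687500, 5.750000]

midpoint = 5.687500


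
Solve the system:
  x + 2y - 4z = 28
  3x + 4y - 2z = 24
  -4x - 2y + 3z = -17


Using Cramer's rule. Expand each determinant along the first row.
D  = 1*[4*3 - (-2)*(-2)] - 2*[3*3 - (-2)*(-4)] + (-4)*[3*(-2) - 4*(-4)]
  = 1*(8) - 2*(1) + (-4)*(10) = -34
Dx = 28*[4*3 - (-2)*(-2)] - 2*[24*3 - (-2)*(-17)] + (-4)*[24*(-2) - 4*(-17)]
  = 28*(8) - 2*(38) + (-4)*(20) = 68
Dy = 1*[24*3 - (-2)*(-17)] - 28*[3*3 - (-2)*(-4)] + (-4)*[3*(-17) - 24*(-4)]
  = 1*(38) - 28*(1) + (-4)*(45) = -170
Dz = 1*[4*(-17) - 24*(-2)] - 2*[3*(-17) - 24*(-4)] + 28*[3*(-2) - 4*(-4)]
  = 1*(-20) - 2*(45) + 28*(10) = 170
x = Dx/D = 68/-34 = -2, y = Dy/D = -170/-34 = 5, z = Dz/D = 170/-34 = -5
Check eq1: (1)(-2) + (2)(5) + (-4)(-5) = 28 = 28 ✓
Check eq2: (3)(-2) + (4)(5) + (-2)(-5) = 24 = 24 ✓
Check eq3: (-4)(-2) + (-2)(5) + (3)(-5) = -17 = -17 ✓

x = -2, y = 5, z = -5


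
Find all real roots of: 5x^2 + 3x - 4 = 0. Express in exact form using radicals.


Using the quadratic formula: x = (-b ± sqrt(b^2 - 4ac)) / (2a)
Here a = 5, b = 3, c = -4
Discriminant = b^2 - 4ac = 3^2 - 4(5)(-4) = 9 + 80 = 89
Since discriminant = 89 > 0, there are two real roots.
x = (-3 ± sqrt(89)) / 10
Numerically: x ≈ 0.6434 or x ≈ -1.2434

x = (-3 + sqrt(89)) / 10 or x = (-3 - sqrt(89)) / 10


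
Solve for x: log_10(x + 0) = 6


Convert to exponential form: x + 0 = 10^6 = 1000000
x = 1000000 - 0 = 1000000
Check: log_10(1000000 + 0) = log_10(1000000) = log_10(1000000) = 6 ✓

x = 1000000


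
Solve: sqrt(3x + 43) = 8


Square both sides: 3x + 43 = 8^2 = 64
3x = 64 - 43 = 21
x = 7
Check: sqrt(3*7 + 43) = sqrt(64) = 8 ✓

x = 7


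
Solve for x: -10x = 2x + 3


Starting with: -10x = 2x + 3
Move all x terms to left: (-10 - 2)x = 3 - 0
Simplify: -12x = 3
Divide both sides by -12: x = -1/4

x = -1/4


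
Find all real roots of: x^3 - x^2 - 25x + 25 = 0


Let p(x) = x^3 - x^2 - 25x + 25. By the rational root theorem (leading coefficient 1), any rational root is an integer divisor of 25: try ±1, ±2, ... in turn.
Test x = 1: value = 0 ✓, so (x - 1) is a factor.
Synthetic division by (x - 1): bring down 1; 1(1) - 1 = 0; 0(1) - 25 = -25; (-25)(1) + 25 = 0 → quotient x^2 - 25, remainder 0.
Solve the quadratic x^2 - 25 = 0: discriminant = 0^2 - 4(1)(-25) = 0 + 100 = 100.
sqrt(100) = 10, so x = (0 ± 10)/2: x = 5 or x = -5.

x = -5, x = 1, x = 5


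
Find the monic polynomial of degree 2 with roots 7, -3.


A monic polynomial with roots 7, -3 is:
p(x) = (x - 7)(x + 3)
After multiplying by (x - 7): x - 7
After multiplying by (x + 3): x^2 - 4x - 21

x^2 - 4x - 21


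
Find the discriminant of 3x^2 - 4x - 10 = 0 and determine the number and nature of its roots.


For ax^2 + bx + c = 0, discriminant D = b^2 - 4ac
Here a = 3, b = -4, c = -10
D = (-4)^2 - 4(3)(-10) = 16 + 120 = 136

D = 136 > 0 but not a perfect square
The equation has 2 distinct real irrational roots.

Discriminant = 136, 2 distinct real irrational roots


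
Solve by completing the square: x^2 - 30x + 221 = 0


Start: x^2 - 30x + 221 = 0
Move constant: x^2 - 30x = -221
Half of -30 is -15, squared is 225
Add 225 to both sides: x^2 - 30x + 225 = 4
(x - 15)^2 = 4
x - 15 = ±2
x = 15 + 2 = 17 or x = 15 - 2 = 13

x = 13, x = 17


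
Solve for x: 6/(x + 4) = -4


Multiply both sides by (x + 4): 6 = -4(x + 4)
Distribute: 6 = -4x - 16
-4x = 6 + 16 = 22
x = -11/2

x = -11/2


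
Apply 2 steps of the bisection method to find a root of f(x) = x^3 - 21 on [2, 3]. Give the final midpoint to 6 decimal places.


f(x) = x^3 - 21
f(2) = -13 < 0
f(3) = 6 > 0

Step 1: midpoint = (2.000000 + 3.000000)/2 = 2.500000
  f(2.500000) = -5.375000
  f(mid) < 0, so root is in [2.500000, 3.000000]

Step 2: midpoint = (2.500000 + 3.000000)/2 = 2.750000
  f(2.750000) = -0.203125
  f(mid) < 0, so root is in [2.750000, 3.000000]

midpoint = 2.750000


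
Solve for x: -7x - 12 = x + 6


Starting with: -7x - 12 = x + 6
Move all x terms to left: (-7 - 1)x = 6 + 12
Simplify: -8x = 18
Divide both sides by -8: x = -9/4

x = -9/4


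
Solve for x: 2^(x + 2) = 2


Express both sides with the same base.
2 = 2^1
Since the bases match, equate exponents: x + 2 = 1
So x = 1 - (2) = -1

x = -1


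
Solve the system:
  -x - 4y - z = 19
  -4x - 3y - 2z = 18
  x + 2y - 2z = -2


Using Cramer's rule. Expand each determinant along the first row.
D  = (-1)*[(-3)*(-2) - (-2)*2] - (-4)*[(-4)*(-2) - (-2)*1] + (-1)*[(-4)*2 - (-3)*1]
  = (-1)*(10) - (-4)*(10) + (-1)*(-5) = 35
Dx = 19*[(-3)*(-2) - (-2)*2] - (-4)*[18*(-2) - (-2)*(-2)] + (-1)*[18*2 - (-3)*(-2)]
  = 19*(10) - (-4)*(-40) + (-1)*(30) = 0
Dy = (-1)*[18*(-2) - (-2)*(-2)] - 19*[(-4)*(-2) - (-2)*1] + (-1)*[(-4)*(-2) - 18*1]
  = (-1)*(-40) - 19*(10) + (-1)*(-10) = -140
Dz = (-1)*[(-3)*(-2) - 18*2] - (-4)*[(-4)*(-2) - 18*1] + 19*[(-4)*2 - (-3)*1]
  = (-1)*(-30) - (-4)*(-10) + 19*(-5) = -105
x = Dx/D = 0/35 = 0, y = Dy/D = -140/35 = -4, z = Dz/D = -105/35 = -3
Check eq1: (-1)(0) + (-4)(-4) + (-1)(-3) = 19 = 19 ✓
Check eq2: (-4)(0) + (-3)(-4) + (-2)(-3) = 18 = 18 ✓
Check eq3: (1)(0) + (2)(-4) + (-2)(-3) = -2 = -2 ✓

x = 0, y = -4, z = -3


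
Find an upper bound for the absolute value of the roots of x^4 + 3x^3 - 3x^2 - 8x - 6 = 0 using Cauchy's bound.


Cauchy's bound: all roots r satisfy |r| <= 1 + max(|a_i/a_n|) for i = 0,...,n-1
where a_n is the leading coefficient.

Coefficients: [1, 3, -3, -8, -6]
Leading coefficient a_n = 1
Ratios |a_i/a_n|: 3, 3, 8, 6
Maximum ratio: 8
Cauchy's bound: |r| <= 1 + 8 = 9

Upper bound = 9


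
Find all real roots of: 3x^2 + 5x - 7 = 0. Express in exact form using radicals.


Using the quadratic formula: x = (-b ± sqrt(b^2 - 4ac)) / (2a)
Here a = 3, b = 5, c = -7
Discriminant = b^2 - 4ac = 5^2 - 4(3)(-7) = 25 + 84 = 109
Since discriminant = 109 > 0, there are two real roots.
x = (-5 ± sqrt(109)) / 6
Numerically: x ≈ 0.9067 or x ≈ -2.5734

x = (-5 + sqrt(109)) / 6 or x = (-5 - sqrt(109)) / 6


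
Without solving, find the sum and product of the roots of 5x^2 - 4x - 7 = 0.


By Vieta's formulas for ax^2 + bx + c = 0:
  Sum of roots = -b/a
  Product of roots = c/a

Here a = 5, b = -4, c = -7
Sum = -(-4)/5 = 4/5
Product = -7/5 = -7/5

Sum = 4/5, Product = -7/5


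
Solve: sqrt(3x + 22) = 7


Square both sides: 3x + 22 = 7^2 = 49
3x = 49 - 22 = 27
x = 9
Check: sqrt(3*9 + 22) = sqrt(49) = 7 ✓

x = 9


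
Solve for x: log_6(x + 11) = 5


Convert to exponential form: x + 11 = 6^5 = 7776
x = 7776 - 11 = 7765
Check: log_6(7765 + 11) = log_6(7776) = log_6(7776) = 5 ✓

x = 7765


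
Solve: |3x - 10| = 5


An absolute value equation |expr| = 5 gives two cases:
Case 1: 3x - 10 = 5
  3x = 15, so x = 5
Case 2: 3x - 10 = -5
  3x = 5, so x = 5/3

x = 5/3, x = 5


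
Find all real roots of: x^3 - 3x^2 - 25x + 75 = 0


Let p(x) = x^3 - 3x^2 - 25x + 75. By the rational root theorem (leading coefficient 1), any rational root is an integer divisor of 75: try ±1, ±2, ... in turn.
Test x = 1: value = 48 ≠ 0.
Test x = -1: value = 96 ≠ 0.
Test x = 3: value = 0 ✓, so (x - 3) is a factor.
Synthetic division by (x - 3): bring down 1; 1(3) - 3 = 0; 0(3) - 25 = -25; (-25)(3) + 75 = 0 → quotient x^2 - 25, remainder 0.
Solve the quadratic x^2 - 25 = 0: discriminant = 0^2 - 4(1)(-25) = 0 + 100 = 100.
sqrt(100) = 10, so x = (0 ± 10)/2: x = 5 or x = -5.

x = -5, x = 3, x = 5


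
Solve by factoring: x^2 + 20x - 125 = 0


We need two numbers that multiply to -125 and add to 20.
Those numbers are -5 and 25 (since (-5) * 25 = -125 and (-5) + 25 = 20).
So x^2 + 20x - 125 = (x - 5)(x + 25) = 0
Setting each factor to zero: x = 5 or x = -25

x = -25, x = 5


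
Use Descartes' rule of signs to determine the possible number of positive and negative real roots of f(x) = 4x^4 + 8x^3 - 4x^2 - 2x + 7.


Descartes' rule of signs:

For positive roots, count sign changes in f(x) = 4x^4 + 8x^3 - 4x^2 - 2x + 7:
Signs of coefficients: +, +, -, -, +
Number of sign changes: 2
Possible positive real roots: 2, 0

For negative roots, examine f(-x) = 4x^4 - 8x^3 - 4x^2 + 2x + 7:
Signs of coefficients: +, -, -, +, +
Number of sign changes: 2
Possible negative real roots: 2, 0

Positive roots: 2 or 0; Negative roots: 2 or 0


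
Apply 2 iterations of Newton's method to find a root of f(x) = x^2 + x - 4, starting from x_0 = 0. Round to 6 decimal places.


Newton's method: x_(n+1) = x_n - f(x_n)/f'(x_n)
f(x) = x^2 + x - 4
f'(x) = 2x + 1

Iteration 1:
  f(0.000000) = -4.000000
  f'(0.000000) = 1.000000
  x_1 = 0.000000 - (-4.000000)/(1.000000) = 4.000000

Iteration 2:
  f(4.000000) = 16.000000
  f'(4.000000) = 9.000000
  x_2 = 4.000000 - (16.000000)/(9.000000) = 2.222222

x_2 = 2.222222


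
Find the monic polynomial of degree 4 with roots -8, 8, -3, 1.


A monic polynomial with roots -8, 8, -3, 1 is:
p(x) = (x + 8)(x - 8)(x + 3)(x - 1)
After multiplying by (x + 8): x + 8
After multiplying by (x - 8): x^2 - 64
After multiplying by (x + 3): x^3 + 3x^2 - 64x - 192
After multiplying by (x - 1): x^4 + 2x^3 - 67x^2 - 128x + 192

x^4 + 2x^3 - 67x^2 - 128x + 192


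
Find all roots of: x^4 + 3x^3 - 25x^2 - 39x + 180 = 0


Let p(x) = x^4 + 3x^3 - 25x^2 - 39x + 180. By the rational root theorem (leading coefficient 1), any rational root is an integer divisor of 180: try ±1, ±2, ... in turn.
Test x = 1: value = 120 ≠ 0.
Test x = -1: value = 192 ≠ 0.
Test x = 2: value = 42 ≠ 0.
Test x = -2: value = 150 ≠ 0.
Test x = 3: value = 0 ✓, so (x - 3) is a factor.
Synthetic division by (x - 3): bring down 1; 1(3) + 3 = 6; 6(3) - 25 = -7; (-7)(3) - 39 = -60; (-60)(3) + 180 = 0 → quotient x^3 + 6x^2 - 7x - 60, remainder 0.
Continue with the quotient x^3 + 6x^2 - 7x - 60 (candidates must divide 60; re-test x = 3 first in case it repeats).
Test x = 3: value = 0 ✓, so (x - 3) is a factor.
Synthetic division by (x - 3): bring down 1; 1(3) + 6 = 9; 9(3) - 7 = 20; 20(3) - 60 = 0 → quotient x^2 + 9x + 20, remainder 0.
Solve the quadratic x^2 + 9x + 20 = 0: discriminant = 9^2 - 4(1)(20) = 81 - 80 = 1.
sqrt(1) = 1, so x = (-9 ± 1)/2: x = -4 or x = -5.
Collecting all roots found:

x = -5, x = -4, x = 3 (multiplicity 2)


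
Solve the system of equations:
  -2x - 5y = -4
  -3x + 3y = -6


Using Cramer's rule:
Determinant D = (-2)(3) - (-3)(-5) = -6 - 15 = -21
Dx = (-4)(3) - (-6)(-5) = -12 - 30 = -42
Dy = (-2)(-6) - (-3)(-4) = 12 - 12 = 0
x = Dx/D = -42/-21 = 2
y = Dy/D = 0/-21 = 0

x = 2, y = 0


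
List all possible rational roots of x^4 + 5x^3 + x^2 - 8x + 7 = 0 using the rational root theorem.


Rational root theorem: possible roots are ±p/q where:
  p divides the constant term (7): p ∈ {1, 7}
  q divides the leading coefficient (1): q ∈ {1}

All possible rational roots: -7, -1, 1, 7

-7, -1, 1, 7


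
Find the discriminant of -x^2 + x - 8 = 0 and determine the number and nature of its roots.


For ax^2 + bx + c = 0, discriminant D = b^2 - 4ac
Here a = -1, b = 1, c = -8
D = (1)^2 - 4(-1)(-8) = 1 - 32 = -31

D = -31 < 0
The equation has no real roots (2 complex conjugate roots).

Discriminant = -31, no real roots (2 complex conjugate roots)


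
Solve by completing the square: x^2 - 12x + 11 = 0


Start: x^2 - 12x + 11 = 0
Move constant: x^2 - 12x = -11
Half of -12 is -6, squared is 36
Add 36 to both sides: x^2 - 12x + 36 = 25
(x - 6)^2 = 25
x - 6 = ±5
x = 6 + 5 = 11 or x = 6 - 5 = 1

x = 1, x = 11


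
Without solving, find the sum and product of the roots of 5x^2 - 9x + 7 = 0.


By Vieta's formulas for ax^2 + bx + c = 0:
  Sum of roots = -b/a
  Product of roots = c/a

Here a = 5, b = -9, c = 7
Sum = -(-9)/5 = 9/5
Product = 7/5 = 7/5

Sum = 9/5, Product = 7/5


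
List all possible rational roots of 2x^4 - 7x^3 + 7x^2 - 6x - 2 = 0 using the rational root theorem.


Rational root theorem: possible roots are ±p/q where:
  p divides the constant term (-2): p ∈ {1, 2}
  q divides the leading coefficient (2): q ∈ {1, 2}

All possible rational roots: -2, -1, -1/2, 1/2, 1, 2

-2, -1, -1/2, 1/2, 1, 2


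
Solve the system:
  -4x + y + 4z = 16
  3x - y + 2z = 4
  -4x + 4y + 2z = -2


Using Cramer's rule. Expand each determinant along the first row.
D  = (-4)*[(-1)*2 - 2*4] - 1*[3*2 - 2*(-4)] + 4*[3*4 - (-1)*(-4)]
  = (-4)*(-10) - 1*(14) + 4*(8) = 58
Dx = 16*[(-1)*2 - 2*4] - 1*[4*2 - 2*(-2)] + 4*[4*4 - (-1)*(-2)]
  = 16*(-10) - 1*(12) + 4*(14) = -116
Dy = (-4)*[4*2 - 2*(-2)] - 16*[3*2 - 2*(-4)] + 4*[3*(-2) - 4*(-4)]
  = (-4)*(12) - 16*(14) + 4*(10) = -232
Dz = (-4)*[(-1)*(-2) - 4*4] - 1*[3*(-2) - 4*(-4)] + 16*[3*4 - (-1)*(-4)]
  = (-4)*(-14) - 1*(10) + 16*(8) = 174
x = Dx/D = -116/58 = -2, y = Dy/D = -232/58 = -4, z = Dz/D = 174/58 = 3
Check eq1: (-4)(-2) + (1)(-4) + (4)(3) = 16 = 16 ✓
Check eq2: (3)(-2) + (-1)(-4) + (2)(3) = 4 = 4 ✓
Check eq3: (-4)(-2) + (4)(-4) + (2)(3) = -2 = -2 ✓

x = -2, y = -4, z = 3


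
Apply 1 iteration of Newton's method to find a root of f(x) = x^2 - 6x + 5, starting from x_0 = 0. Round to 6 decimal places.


Newton's method: x_(n+1) = x_n - f(x_n)/f'(x_n)
f(x) = x^2 - 6x + 5
f'(x) = 2x - 6

Iteration 1:
  f(0.000000) = 5.000000
  f'(0.000000) = -6.000000
  x_1 = 0.000000 - (5.000000)/(-6.000000) = 0.833333

x_1 = 0.833333


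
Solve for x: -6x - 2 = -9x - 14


Starting with: -6x - 2 = -9x - 14
Move all x terms to left: (-6 + 9)x = -14 + 2
Simplify: 3x = -12
Divide both sides by 3: x = -4

x = -4


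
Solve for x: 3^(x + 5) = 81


Express both sides with the same base.
81 = 3^4
Since the bases match, equate exponents: x + 5 = 4
So x = 4 - (5) = -1

x = -1


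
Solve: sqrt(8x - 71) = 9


Square both sides: 8x - 71 = 9^2 = 81
8x = 81 + 71 = 152
x = 19
Check: sqrt(8*19 - 71) = sqrt(81) = 9 ✓

x = 19


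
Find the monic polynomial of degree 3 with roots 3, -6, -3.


A monic polynomial with roots 3, -6, -3 is:
p(x) = (x - 3)(x + 6)(x + 3)
After multiplying by (x - 3): x - 3
After multiplying by (x + 6): x^2 + 3x - 18
After multiplying by (x + 3): x^3 + 6x^2 - 9x - 54

x^3 + 6x^2 - 9x - 54


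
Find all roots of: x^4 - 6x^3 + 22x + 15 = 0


Let p(x) = x^4 - 6x^3 + 22x + 15. By the rational root theorem (leading coefficient 1), any rational root is an integer divisor of 15: try ±1, ±2, ... in turn.
Test x = 1: value = 32 ≠ 0.
Test x = -1: value = 0 ✓, so (x + 1) is a factor.
Synthetic division by (x + 1): bring down 1; 1(-1) - 6 = -7; (-7)(-1) + 0 = 7; 7(-1) + 22 = 15; 15(-1) + 15 = 0 → quotient x^3 - 7x^2 + 7x + 15, remainder 0.
Continue with the quotient x^3 - 7x^2 + 7x + 15 (candidates must divide 15; re-test x = -1 first in case it repeats).
Test x = -1: value = 0 ✓, so (x + 1) is a factor.
Synthetic division by (x + 1): bring down 1; 1(-1) - 7 = -8; (-8)(-1) + 7 = 15; 15(-1) + 15 = 0 → quotient x^2 - 8x + 15, remainder 0.
Solve the quadratic x^2 - 8x + 15 = 0: discriminant = (-8)^2 - 4(1)(15) = 64 - 60 = 4.
sqrt(4) = 2, so x = (8 ± 2)/2: x = 5 or x = 3.
Collecting all roots found:

x = -1 (multiplicity 2), x = 3, x = 5
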